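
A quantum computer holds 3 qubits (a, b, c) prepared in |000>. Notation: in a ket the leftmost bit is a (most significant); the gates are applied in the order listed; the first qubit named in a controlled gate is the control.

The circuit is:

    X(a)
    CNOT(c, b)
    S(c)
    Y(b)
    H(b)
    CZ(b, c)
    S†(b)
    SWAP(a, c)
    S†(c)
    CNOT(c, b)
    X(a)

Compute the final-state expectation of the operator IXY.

In the final state, IXY has expectation 0.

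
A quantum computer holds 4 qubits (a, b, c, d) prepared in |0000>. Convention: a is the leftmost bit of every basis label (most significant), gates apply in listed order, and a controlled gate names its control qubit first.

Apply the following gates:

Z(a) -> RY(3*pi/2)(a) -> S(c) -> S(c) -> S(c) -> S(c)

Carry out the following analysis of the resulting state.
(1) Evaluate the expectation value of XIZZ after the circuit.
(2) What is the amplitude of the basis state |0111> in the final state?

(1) The expectation value of XIZZ is -1.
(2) The amplitude on |0111> is 0.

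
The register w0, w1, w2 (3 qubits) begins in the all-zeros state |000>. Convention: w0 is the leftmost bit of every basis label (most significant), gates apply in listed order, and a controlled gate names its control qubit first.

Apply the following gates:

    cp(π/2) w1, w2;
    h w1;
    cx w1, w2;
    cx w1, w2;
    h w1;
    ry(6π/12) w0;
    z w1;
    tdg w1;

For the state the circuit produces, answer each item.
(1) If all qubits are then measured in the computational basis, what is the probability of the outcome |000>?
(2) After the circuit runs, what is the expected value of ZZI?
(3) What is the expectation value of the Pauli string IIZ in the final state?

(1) The probability of measuring |000> is 1/2.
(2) The expectation value of ZZI is 0.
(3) In the final state, IIZ has expectation 1.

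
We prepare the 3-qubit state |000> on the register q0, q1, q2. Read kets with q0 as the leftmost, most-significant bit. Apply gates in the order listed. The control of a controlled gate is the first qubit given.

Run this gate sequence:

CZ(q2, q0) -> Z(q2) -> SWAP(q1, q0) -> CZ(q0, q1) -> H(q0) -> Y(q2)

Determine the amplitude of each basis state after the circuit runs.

After the circuit, the state carries amplitude sqrt(2)*I/2 on |001>, sqrt(2)*I/2 on |101>, and 0 on every other basis state.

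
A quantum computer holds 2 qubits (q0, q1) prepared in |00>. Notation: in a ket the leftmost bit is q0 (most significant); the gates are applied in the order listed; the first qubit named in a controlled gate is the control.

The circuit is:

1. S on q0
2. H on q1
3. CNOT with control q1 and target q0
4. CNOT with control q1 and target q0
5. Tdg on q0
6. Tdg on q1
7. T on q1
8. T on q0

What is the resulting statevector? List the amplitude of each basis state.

The final amplitudes are sqrt(2)/2 on |00>, sqrt(2)/2 on |01>, 0 on |10>, 0 on |11>. Key observation: steps 5-8 multiply out to the identity, so the circuit reduces to the remaining gates.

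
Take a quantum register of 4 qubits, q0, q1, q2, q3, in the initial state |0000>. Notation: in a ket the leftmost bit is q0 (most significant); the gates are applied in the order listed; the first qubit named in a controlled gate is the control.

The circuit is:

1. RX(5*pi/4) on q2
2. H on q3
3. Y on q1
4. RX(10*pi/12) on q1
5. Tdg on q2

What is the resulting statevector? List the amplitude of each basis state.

The final amplitudes are sqrt(2 - sqrt(2))*(-sqrt(3) - 1)/8 on |0000>, sqrt(2 - sqrt(2))*(-sqrt(3) - 1)/8 on |0001>, sqrt(sqrt(2) + 2)*(-sqrt(3) - 1)*exp(I*pi/4)/8 on |0010>, sqrt(sqrt(2) + 2)*(-sqrt(3) - 1)*exp(I*pi/4)/8 on |0011>, -sqrt(3)*I*sqrt(2 - sqrt(2))/8 + I*sqrt(2 - sqrt(2))/8 on |0100>, -sqrt(3)*I*sqrt(2 - sqrt(2))/8 + I*sqrt(2 - sqrt(2))/8 on |0101>, (1 - sqrt(3))*sqrt(sqrt(2) + 2)*exp(3*I*pi/4)/8 on |0110>, (1 - sqrt(3))*sqrt(sqrt(2) + 2)*exp(3*I*pi/4)/8 on |0111>, 0 on |1000>, 0 on |1001>, 0 on |1010>, 0 on |1011>, 0 on |1100>, 0 on |1101>, 0 on |1110>, 0 on |1111>.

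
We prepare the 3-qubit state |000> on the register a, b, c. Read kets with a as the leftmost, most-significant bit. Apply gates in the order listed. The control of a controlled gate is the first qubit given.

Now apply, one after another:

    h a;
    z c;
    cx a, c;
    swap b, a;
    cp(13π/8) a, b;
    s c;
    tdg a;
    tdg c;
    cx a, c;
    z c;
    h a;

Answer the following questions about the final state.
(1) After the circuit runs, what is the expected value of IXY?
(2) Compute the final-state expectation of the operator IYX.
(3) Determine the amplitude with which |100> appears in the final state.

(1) The observable IXY averages to -sqrt(2)/2.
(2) The observable IYX averages to -sqrt(2)/2.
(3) The amplitude on |100> is 1/2.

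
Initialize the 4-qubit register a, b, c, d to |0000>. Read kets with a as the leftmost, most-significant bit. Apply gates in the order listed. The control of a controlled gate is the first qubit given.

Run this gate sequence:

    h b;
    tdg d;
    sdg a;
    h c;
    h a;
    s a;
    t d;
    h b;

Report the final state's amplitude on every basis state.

The final amplitudes are 1/2 on |0000>, 1/2 on |0010>, I/2 on |1000>, I/2 on |1010>, and 0 on every other basis state.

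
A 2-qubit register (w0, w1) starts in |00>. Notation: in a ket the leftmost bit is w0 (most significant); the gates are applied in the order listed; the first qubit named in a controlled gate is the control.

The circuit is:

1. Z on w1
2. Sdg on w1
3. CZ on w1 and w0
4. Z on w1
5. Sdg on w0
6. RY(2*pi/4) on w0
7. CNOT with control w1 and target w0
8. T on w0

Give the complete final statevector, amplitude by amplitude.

The resulting statevector has amplitude sqrt(2)/2 on |00>, 0 on |01>, sqrt(2)*exp(I*pi/4)/2 on |10>, 0 on |11>.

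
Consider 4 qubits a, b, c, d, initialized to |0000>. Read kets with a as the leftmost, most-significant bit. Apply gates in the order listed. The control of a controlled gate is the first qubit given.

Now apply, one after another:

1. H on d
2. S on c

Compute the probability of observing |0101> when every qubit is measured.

A full measurement returns |0101> with probability 0.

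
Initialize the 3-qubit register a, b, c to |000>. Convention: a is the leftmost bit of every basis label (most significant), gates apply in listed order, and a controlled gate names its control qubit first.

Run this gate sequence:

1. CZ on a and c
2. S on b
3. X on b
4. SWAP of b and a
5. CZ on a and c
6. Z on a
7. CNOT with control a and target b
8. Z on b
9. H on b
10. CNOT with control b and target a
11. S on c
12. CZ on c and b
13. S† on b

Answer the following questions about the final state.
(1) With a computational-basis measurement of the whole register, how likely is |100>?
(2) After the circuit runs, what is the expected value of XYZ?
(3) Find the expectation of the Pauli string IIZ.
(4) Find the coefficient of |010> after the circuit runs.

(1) The probability of measuring |100> is 1/2.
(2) In the final state, XYZ has expectation 1.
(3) In the final state, IIZ has expectation 1.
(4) |010> carries amplitude sqrt(2)*I/2 in the final state.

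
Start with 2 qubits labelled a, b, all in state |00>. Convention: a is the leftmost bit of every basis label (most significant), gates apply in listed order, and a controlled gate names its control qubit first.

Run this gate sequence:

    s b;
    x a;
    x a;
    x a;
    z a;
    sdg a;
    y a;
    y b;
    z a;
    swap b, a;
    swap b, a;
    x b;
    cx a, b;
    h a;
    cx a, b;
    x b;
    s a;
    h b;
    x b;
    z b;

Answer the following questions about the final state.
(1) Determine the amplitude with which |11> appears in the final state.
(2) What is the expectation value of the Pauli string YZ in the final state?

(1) The amplitude on |11> is 1/2.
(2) The expectation value of YZ is -1.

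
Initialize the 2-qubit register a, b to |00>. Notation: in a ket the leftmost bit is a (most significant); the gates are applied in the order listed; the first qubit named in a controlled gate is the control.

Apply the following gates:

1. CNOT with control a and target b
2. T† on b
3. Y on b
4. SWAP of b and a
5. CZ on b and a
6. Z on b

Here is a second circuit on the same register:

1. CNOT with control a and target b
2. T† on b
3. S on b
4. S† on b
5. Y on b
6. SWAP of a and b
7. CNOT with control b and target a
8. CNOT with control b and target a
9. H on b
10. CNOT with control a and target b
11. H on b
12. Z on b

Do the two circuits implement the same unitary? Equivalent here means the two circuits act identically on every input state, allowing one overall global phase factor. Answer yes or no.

Yes, they are equivalent — the unitaries differ by at most a global phase.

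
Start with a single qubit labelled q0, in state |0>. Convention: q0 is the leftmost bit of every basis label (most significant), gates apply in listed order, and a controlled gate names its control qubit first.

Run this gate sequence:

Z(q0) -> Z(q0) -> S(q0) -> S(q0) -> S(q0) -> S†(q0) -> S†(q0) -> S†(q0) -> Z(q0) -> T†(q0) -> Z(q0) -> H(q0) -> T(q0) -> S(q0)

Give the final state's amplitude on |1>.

|1> carries amplitude sqrt(2)*exp(3*I*pi/4)/2 in the final state. Key observation: gates 2-9 undo each other exactly, leaving only the rest of the circuit to track.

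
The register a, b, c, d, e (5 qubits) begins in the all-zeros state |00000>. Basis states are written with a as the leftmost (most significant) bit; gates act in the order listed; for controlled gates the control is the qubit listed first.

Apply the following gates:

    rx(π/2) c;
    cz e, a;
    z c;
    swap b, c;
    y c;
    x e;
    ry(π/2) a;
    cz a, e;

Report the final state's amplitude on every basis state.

The resulting statevector has amplitude I/2 on |00101>, -1/2 on |01101>, -I/2 on |10101>, 1/2 on |11101>, and 0 on every other basis state.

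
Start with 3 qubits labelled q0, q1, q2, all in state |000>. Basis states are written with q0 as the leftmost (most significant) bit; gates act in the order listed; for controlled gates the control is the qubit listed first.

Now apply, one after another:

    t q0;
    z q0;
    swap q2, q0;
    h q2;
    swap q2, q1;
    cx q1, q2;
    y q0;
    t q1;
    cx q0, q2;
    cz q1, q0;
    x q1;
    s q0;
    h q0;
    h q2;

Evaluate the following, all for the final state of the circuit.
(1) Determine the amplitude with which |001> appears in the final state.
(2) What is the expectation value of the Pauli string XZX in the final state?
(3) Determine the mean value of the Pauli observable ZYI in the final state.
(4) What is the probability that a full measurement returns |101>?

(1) The amplitude on |001> is sqrt(2)*exp(I*pi/4)/4.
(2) The observable XZX averages to -1.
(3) The expectation value of ZYI is 0.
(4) The probability of measuring |101> is 1/8.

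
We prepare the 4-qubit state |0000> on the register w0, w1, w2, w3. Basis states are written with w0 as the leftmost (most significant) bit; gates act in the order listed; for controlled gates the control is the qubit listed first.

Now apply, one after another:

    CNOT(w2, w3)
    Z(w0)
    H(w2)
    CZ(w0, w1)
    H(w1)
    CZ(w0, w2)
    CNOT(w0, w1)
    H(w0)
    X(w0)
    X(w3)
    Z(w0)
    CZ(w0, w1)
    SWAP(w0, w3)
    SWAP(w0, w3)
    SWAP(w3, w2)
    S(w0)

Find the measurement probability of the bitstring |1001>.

The probability of measuring |1001> is 0. Key observation: the block from step 13 through step 14 cancels to the identity and can be dropped.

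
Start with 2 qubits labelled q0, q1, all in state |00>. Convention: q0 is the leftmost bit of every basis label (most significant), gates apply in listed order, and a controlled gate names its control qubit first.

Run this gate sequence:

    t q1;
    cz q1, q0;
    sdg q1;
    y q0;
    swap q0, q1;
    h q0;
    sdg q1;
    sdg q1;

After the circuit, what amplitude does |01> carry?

|01> carries amplitude -sqrt(2)*I/2 in the final state.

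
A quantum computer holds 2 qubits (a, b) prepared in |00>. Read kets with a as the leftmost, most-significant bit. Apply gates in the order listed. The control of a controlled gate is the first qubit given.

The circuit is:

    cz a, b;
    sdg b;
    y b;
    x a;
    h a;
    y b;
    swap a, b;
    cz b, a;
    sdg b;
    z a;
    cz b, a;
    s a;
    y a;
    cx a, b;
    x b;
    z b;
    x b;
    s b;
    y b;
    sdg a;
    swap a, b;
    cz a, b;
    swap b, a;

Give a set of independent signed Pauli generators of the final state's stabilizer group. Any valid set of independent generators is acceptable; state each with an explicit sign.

One valid set of independent stabilizer generators is -IX, -ZI (any independent generating set of the same group is equally correct).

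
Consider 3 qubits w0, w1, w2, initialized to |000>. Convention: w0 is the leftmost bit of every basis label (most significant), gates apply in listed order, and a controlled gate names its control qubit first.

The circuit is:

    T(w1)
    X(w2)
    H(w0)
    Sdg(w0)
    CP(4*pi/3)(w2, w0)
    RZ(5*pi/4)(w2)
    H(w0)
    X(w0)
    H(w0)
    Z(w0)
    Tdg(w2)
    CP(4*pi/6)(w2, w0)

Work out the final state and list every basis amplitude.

The final amplitudes are sqrt(2)*exp(3*I*pi/8)/2 on |001>, -sqrt(2)*exp(7*I*pi/8)/2 on |101>, and 0 on every other basis state. Key observation: steps 7-10 multiply out to the identity, so the circuit reduces to the remaining gates.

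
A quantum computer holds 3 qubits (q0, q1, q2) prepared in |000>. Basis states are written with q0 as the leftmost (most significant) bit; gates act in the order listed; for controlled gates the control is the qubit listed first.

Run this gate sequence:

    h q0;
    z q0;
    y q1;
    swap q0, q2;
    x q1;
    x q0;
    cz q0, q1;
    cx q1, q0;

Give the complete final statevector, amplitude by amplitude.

After the circuit, the state carries amplitude sqrt(2)*I/2 on |100>, -sqrt(2)*I/2 on |101>, and 0 on every other basis state.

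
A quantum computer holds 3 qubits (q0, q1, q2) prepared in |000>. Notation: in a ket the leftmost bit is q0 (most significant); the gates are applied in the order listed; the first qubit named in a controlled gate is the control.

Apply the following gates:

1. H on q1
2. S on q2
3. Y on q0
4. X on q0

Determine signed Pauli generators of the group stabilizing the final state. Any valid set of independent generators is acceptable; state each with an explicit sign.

One valid set of independent stabilizer generators is +IXI, +ZII, +IIZ (any independent generating set of the same group is equally correct).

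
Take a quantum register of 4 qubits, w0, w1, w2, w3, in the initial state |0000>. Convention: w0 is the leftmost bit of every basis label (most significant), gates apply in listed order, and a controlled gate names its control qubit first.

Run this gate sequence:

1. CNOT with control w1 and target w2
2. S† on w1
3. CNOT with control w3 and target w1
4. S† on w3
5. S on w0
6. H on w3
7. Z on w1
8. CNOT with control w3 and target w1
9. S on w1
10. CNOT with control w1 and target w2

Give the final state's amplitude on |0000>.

The final state's coefficient on |0000> equals sqrt(2)/2.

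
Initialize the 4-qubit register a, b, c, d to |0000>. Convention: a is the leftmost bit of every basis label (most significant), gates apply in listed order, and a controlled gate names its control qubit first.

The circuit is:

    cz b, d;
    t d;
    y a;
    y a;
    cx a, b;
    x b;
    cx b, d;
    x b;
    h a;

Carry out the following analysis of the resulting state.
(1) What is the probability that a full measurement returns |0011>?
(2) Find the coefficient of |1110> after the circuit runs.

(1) Outcome |0011> occurs with probability 0.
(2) The amplitude on |1110> is 0.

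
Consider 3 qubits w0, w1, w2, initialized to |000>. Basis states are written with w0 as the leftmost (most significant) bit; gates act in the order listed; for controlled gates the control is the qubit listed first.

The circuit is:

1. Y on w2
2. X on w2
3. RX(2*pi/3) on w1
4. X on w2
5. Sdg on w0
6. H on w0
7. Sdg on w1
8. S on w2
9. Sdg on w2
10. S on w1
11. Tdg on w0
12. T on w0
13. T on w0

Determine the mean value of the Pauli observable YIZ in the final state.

In the final state, YIZ has expectation -sqrt(2)/2. Key observation: gates 7-10 undo each other exactly, leaving only the rest of the circuit to track.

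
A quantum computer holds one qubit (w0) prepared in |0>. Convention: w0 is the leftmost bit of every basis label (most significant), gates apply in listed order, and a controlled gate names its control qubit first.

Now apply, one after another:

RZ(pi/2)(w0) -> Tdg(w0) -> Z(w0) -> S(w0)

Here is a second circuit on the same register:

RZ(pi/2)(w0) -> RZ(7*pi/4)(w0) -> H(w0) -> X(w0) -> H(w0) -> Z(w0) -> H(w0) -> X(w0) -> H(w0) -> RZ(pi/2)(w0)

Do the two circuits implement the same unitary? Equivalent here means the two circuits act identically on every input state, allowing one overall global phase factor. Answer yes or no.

Yes: on every input state the two circuits agree up to one overall phase factor.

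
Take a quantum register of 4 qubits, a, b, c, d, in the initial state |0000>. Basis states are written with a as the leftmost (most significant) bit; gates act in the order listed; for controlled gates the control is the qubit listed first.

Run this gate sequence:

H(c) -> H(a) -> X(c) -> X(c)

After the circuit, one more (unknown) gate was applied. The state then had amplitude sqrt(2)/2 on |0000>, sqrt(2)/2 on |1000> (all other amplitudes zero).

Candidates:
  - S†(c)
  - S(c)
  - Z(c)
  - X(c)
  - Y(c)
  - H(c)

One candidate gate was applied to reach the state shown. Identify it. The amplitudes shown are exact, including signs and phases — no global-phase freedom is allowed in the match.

It was H(c) that produced the state shown. Key observation: steps 3-4 multiply out to the identity, so the circuit reduces to the remaining gates.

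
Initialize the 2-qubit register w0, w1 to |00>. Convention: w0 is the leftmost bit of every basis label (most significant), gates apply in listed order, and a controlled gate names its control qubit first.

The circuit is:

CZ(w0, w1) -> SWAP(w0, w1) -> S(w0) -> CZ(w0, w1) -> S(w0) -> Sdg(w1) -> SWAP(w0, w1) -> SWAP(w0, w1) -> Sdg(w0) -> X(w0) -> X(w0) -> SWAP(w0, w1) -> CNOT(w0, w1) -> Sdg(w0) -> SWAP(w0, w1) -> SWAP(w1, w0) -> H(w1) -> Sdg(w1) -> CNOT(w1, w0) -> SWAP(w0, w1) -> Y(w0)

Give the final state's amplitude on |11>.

|11> carries amplitude 0 in the final state.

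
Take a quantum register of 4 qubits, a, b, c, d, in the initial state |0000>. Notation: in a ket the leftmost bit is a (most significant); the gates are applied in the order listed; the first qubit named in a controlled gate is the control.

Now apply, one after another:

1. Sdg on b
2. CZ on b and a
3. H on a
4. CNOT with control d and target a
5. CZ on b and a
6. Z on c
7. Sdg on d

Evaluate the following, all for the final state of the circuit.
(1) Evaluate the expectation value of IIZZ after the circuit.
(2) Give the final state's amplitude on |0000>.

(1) In the final state, IIZZ has expectation 1.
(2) The final state's coefficient on |0000> equals sqrt(2)/2.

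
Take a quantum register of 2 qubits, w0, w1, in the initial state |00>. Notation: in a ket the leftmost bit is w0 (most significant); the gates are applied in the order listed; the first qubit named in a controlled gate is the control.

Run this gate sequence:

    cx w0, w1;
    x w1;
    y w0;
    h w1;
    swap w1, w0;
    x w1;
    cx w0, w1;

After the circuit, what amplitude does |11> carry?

|11> carries amplitude -sqrt(2)*I/2 in the final state.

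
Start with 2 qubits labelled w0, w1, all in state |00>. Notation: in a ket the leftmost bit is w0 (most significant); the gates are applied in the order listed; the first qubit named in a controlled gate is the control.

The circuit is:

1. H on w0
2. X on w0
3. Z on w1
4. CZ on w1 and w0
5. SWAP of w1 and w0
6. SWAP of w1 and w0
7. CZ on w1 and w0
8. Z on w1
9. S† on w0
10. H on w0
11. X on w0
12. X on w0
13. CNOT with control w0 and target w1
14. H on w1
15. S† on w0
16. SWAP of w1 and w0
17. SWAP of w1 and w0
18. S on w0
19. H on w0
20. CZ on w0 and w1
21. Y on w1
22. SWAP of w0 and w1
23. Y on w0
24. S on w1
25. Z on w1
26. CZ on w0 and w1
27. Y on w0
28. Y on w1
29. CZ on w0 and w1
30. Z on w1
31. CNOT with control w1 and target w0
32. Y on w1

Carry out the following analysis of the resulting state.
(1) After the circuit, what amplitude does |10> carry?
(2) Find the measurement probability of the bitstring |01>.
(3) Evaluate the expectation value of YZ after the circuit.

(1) The amplitude on |10> is 1/2. Key observation: steps 3-8 multiply out to the identity, so the circuit reduces to the remaining gates.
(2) Outcome |01> occurs with probability 1/4.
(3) The observable YZ averages to -1.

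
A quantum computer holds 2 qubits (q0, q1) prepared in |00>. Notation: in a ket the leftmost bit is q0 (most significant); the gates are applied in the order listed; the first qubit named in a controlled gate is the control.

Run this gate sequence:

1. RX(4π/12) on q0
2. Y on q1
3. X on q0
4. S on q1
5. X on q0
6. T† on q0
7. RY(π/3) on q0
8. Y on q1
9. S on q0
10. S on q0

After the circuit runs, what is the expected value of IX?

In the final state, IX has expectation 0.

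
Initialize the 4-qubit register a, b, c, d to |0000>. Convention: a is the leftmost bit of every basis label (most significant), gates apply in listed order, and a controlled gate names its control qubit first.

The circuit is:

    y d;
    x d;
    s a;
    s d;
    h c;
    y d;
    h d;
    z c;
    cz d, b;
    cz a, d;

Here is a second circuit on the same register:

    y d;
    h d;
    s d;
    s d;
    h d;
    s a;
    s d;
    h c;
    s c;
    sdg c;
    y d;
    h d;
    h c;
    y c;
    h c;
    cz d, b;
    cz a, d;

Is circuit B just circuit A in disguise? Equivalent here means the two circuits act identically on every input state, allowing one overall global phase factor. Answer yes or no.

No: there is an input state on which the two circuits produce genuinely different outputs (not merely differing by a phase).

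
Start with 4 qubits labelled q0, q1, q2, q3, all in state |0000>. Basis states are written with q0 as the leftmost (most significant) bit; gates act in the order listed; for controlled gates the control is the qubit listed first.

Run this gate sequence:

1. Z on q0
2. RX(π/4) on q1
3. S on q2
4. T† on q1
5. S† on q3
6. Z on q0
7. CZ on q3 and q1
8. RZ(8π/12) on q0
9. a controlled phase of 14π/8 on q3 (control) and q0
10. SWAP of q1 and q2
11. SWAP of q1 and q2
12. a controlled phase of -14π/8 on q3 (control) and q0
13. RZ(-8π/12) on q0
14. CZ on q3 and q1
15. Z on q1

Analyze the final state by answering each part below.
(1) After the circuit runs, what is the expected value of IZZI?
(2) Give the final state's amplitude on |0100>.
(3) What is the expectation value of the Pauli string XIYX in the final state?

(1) The observable IZZI averages to sqrt(2)/2.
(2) |0100> carries amplitude sqrt(2 - sqrt(2))*exp(I*pi/4)/2 in the final state.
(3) The expectation value of XIYX is 0.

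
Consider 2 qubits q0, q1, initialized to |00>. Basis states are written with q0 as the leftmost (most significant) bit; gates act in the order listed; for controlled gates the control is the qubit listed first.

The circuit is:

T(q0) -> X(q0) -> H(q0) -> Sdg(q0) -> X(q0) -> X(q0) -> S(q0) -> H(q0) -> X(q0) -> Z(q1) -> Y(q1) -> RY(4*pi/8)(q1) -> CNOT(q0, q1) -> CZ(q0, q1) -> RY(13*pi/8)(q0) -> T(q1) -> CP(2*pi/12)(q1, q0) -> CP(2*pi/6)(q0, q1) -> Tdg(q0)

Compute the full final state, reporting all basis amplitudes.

The resulting statevector has amplitude sqrt(2)*I*cos(3*pi/16)/2 on |00>, -sqrt(2)*exp(3*I*pi/4)*cos(3*pi/16)/2 on |01>, -sqrt(2)*exp(I*pi/4)*sin(3*pi/16)/2 on |10>, -sqrt(2)*sin(3*pi/16)/2 on |11>.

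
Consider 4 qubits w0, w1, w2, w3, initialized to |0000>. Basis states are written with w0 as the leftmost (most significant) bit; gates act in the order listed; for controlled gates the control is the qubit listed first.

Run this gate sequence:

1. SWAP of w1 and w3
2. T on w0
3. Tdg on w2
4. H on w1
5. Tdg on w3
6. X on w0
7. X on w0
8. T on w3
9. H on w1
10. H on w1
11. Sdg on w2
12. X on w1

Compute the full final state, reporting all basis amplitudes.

The final amplitudes are sqrt(2)/2 on |0000>, sqrt(2)/2 on |0100>, and 0 on every other basis state.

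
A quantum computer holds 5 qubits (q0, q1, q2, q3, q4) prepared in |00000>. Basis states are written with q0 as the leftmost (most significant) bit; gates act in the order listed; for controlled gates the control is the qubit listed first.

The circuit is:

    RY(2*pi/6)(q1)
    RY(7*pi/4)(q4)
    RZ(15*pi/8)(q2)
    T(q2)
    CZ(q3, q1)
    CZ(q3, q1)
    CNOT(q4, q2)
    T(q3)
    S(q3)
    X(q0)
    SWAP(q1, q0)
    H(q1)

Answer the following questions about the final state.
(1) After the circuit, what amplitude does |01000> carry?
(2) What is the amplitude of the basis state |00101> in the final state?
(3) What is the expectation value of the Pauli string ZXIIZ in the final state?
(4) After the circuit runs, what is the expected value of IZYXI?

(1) The amplitude on |01000> is -sqrt(6*sqrt(2) + 12)*exp(I*pi/16)/8. Key observation: the block from step 5 through step 6 cancels to the identity and can be dropped.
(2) The amplitude on |00101> is -sqrt(12 - 6*sqrt(2))*exp(I*pi/16)/8.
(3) In the final state, ZXIIZ has expectation -sqrt(2)/4.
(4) The observable IZYXI averages to 0.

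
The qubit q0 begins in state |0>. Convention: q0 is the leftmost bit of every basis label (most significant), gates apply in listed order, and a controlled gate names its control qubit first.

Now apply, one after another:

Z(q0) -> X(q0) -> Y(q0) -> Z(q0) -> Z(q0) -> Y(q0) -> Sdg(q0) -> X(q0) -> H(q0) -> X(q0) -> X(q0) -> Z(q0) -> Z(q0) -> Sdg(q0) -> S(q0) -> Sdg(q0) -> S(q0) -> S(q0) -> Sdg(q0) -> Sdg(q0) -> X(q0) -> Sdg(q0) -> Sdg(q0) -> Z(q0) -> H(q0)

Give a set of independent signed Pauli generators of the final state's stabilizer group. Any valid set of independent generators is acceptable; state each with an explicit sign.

The final state is stabilized by the group generated by -Y; other independent generating sets are equally valid.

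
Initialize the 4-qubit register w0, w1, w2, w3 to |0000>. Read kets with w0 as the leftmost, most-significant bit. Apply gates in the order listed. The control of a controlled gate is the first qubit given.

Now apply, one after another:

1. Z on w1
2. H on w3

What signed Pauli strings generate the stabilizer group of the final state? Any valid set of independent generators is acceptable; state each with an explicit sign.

One valid set of independent stabilizer generators is +IIIX, +ZIII, +IZII, +IIZI (any independent generating set of the same group is equally correct).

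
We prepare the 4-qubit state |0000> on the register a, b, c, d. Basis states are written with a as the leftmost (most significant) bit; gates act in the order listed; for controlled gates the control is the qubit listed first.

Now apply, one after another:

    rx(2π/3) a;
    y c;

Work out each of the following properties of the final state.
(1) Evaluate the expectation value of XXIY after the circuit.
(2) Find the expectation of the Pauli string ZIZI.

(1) The expectation value of XXIY is 0.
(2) The observable ZIZI averages to 1/2.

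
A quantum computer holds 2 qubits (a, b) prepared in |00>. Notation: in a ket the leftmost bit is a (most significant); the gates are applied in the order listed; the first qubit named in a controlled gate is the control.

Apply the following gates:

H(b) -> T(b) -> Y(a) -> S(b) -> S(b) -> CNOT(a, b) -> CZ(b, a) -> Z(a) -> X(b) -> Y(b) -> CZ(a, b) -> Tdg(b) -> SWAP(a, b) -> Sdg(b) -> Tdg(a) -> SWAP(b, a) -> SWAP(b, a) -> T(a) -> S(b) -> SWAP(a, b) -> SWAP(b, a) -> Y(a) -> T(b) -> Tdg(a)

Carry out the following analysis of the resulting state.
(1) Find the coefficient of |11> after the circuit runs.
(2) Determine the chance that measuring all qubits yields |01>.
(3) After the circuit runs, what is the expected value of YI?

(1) The amplitude on |11> is sqrt(2)*exp(3*I*pi/4)/2.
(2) Outcome |01> occurs with probability 1/2.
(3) In the final state, YI has expectation -sqrt(2)/2.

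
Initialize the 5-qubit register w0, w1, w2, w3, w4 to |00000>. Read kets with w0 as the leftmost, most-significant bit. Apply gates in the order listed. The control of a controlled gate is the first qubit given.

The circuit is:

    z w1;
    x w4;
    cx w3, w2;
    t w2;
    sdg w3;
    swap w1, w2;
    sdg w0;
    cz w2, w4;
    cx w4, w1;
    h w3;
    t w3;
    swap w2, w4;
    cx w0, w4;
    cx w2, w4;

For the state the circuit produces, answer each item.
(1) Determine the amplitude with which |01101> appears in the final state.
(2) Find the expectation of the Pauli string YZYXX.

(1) The final state's coefficient on |01101> equals sqrt(2)/2.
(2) The expectation value of YZYXX is 0.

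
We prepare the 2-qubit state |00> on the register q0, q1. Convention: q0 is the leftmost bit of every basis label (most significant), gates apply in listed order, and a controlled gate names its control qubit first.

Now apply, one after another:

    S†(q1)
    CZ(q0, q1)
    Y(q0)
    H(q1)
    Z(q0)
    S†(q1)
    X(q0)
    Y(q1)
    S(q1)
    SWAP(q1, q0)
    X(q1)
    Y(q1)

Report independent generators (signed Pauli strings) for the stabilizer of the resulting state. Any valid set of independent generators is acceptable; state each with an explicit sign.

The stabilizer group can be generated by +XI, +IZ, among other valid generating sets.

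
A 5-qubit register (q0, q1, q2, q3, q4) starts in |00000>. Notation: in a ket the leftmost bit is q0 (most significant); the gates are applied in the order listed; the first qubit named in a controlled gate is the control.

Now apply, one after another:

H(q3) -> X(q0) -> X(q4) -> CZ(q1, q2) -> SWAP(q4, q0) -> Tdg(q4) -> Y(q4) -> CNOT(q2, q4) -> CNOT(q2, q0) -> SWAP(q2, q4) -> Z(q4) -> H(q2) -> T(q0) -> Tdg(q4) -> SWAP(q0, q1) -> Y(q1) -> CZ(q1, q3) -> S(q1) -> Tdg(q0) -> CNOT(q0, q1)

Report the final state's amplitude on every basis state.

After the circuit, the state carries amplitude -1/2 on |00000>, -1/2 on |00010>, -1/2 on |00100>, -1/2 on |00110>, and 0 on every other basis state.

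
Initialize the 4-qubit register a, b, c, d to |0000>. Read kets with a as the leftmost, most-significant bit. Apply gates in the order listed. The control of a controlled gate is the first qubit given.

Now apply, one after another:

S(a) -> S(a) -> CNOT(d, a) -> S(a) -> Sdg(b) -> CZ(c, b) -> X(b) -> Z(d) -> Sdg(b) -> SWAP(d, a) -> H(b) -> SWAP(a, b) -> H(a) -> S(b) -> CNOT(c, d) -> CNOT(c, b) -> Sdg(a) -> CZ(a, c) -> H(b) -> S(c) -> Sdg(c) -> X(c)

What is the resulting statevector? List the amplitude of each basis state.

The resulting statevector has amplitude -sqrt(2)/2 on |1010>, -sqrt(2)/2 on |1110>, and 0 on every other basis state.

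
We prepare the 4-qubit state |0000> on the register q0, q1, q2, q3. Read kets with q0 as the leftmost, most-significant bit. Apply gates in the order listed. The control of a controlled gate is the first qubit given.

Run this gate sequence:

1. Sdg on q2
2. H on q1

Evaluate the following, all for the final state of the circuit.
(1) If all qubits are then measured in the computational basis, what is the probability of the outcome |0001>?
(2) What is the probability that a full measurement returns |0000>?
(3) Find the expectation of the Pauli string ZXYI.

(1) Outcome |0001> occurs with probability 0.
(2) A full measurement returns |0000> with probability 1/2.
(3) The expectation value of ZXYI is 0.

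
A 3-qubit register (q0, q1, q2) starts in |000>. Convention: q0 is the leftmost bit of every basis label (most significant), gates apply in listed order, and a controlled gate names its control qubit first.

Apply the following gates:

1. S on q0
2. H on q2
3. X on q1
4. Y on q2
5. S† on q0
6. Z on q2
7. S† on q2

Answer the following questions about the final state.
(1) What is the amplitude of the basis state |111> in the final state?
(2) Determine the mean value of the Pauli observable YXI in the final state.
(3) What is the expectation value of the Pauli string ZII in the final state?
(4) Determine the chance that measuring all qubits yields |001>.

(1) The final state's coefficient on |111> equals 0.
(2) In the final state, YXI has expectation 0.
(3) The observable ZII averages to 1.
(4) Outcome |001> occurs with probability 0.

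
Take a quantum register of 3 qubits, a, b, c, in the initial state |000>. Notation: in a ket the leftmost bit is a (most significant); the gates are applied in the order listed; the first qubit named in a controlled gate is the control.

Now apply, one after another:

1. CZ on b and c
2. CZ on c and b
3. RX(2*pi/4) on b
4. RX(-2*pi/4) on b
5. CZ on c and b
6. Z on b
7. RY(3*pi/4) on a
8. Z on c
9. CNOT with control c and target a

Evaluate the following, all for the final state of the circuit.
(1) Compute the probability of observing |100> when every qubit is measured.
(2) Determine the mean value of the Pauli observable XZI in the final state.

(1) The probability of measuring |100> is sqrt(2)/4 + 1/2.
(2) In the final state, XZI has expectation sqrt(2)/2.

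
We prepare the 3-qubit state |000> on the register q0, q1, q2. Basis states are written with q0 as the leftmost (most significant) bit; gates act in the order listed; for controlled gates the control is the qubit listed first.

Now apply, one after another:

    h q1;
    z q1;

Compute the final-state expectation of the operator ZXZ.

In the final state, ZXZ has expectation -1.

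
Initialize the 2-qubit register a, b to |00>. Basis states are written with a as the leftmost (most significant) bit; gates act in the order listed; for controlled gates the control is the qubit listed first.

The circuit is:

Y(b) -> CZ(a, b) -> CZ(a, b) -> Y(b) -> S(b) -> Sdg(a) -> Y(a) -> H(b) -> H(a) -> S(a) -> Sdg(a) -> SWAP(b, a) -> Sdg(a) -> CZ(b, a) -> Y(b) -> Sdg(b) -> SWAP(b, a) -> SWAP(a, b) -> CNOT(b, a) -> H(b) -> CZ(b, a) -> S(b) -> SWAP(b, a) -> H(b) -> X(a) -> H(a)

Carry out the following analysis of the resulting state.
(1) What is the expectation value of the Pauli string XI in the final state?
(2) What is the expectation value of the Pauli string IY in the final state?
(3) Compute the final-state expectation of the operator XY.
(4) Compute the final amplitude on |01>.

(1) The expectation value of XI is 1.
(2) The observable IY averages to 1.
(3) In the final state, XY has expectation 1.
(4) |01> carries amplitude sqrt(2)*(1 - I)/4 in the final state.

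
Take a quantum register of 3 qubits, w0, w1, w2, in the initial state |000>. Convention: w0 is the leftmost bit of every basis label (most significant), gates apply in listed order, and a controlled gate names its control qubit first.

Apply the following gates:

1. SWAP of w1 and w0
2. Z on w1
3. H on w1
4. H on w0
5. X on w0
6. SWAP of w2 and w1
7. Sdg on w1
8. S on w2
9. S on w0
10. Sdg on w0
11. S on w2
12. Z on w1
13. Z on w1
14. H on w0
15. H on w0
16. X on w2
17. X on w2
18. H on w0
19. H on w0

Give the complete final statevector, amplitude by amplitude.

The final amplitudes are 1/2 on |000>, -1/2 on |001>, 0 on |010>, 0 on |011>, 1/2 on |100>, -1/2 on |101>, 0 on |110>, 0 on |111>.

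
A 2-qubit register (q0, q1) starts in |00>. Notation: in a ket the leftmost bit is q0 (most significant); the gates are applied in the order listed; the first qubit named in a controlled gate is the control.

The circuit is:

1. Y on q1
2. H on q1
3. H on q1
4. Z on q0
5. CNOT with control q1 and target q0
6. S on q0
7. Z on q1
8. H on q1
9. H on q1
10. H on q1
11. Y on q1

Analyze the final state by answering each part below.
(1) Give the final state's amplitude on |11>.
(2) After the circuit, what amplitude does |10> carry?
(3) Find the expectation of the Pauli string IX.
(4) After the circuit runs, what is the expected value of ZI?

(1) |11> carries amplitude sqrt(2)*I/2 in the final state.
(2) The amplitude on |10> is sqrt(2)*I/2.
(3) In the final state, IX has expectation 1.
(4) In the final state, ZI has expectation -1.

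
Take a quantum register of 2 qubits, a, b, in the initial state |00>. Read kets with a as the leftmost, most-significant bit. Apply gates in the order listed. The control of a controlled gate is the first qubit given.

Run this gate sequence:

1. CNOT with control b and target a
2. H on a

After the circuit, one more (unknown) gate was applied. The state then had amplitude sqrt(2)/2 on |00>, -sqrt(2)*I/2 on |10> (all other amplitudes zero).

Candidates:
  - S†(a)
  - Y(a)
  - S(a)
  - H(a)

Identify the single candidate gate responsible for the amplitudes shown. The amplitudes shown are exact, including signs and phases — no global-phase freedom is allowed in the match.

The applied gate was S†(a).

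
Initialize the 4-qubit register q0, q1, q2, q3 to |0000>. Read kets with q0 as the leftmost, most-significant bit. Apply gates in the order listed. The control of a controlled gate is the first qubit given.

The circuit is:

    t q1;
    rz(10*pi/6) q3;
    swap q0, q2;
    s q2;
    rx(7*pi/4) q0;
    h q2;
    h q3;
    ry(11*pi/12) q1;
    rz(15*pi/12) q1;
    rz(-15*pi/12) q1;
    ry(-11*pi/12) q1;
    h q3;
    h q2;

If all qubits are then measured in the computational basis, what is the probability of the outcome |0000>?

Outcome |0000> occurs with probability sqrt(2)/4 + 1/2. Key observation: gates 6-13 undo each other exactly, leaving only the rest of the circuit to track.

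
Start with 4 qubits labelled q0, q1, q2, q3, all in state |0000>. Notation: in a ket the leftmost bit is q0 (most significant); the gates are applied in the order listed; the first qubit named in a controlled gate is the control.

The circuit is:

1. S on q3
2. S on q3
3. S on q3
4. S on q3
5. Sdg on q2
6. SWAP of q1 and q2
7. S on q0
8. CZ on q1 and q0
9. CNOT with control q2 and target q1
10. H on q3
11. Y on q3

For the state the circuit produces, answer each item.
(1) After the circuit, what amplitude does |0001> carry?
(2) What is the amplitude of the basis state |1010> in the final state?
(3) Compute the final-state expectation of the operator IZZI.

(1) |0001> carries amplitude sqrt(2)*I/2 in the final state. Key observation: the block from step 1 through step 4 cancels to the identity and can be dropped.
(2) |1010> carries amplitude 0 in the final state.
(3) The observable IZZI averages to 1.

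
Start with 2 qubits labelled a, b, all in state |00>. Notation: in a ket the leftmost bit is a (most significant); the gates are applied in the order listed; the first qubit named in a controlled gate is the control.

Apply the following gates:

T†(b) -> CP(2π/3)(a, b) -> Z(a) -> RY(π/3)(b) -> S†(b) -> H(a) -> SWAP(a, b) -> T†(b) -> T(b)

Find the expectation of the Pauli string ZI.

The expectation value of ZI is 1/2.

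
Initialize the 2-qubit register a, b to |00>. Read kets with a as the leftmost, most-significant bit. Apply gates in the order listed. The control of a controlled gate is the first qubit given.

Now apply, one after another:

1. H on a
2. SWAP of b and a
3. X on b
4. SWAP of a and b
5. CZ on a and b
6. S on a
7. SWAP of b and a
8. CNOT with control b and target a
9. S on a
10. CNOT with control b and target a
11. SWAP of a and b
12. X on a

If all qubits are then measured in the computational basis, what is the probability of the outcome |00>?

A full measurement returns |00> with probability 1/2.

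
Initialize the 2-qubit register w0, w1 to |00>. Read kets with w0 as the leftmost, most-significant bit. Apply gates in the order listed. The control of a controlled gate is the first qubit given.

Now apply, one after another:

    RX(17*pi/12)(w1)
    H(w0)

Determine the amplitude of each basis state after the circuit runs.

After the circuit, the state carries amplitude -sqrt(6*sqrt(2) + 12)/8 + sqrt(4 - 2*sqrt(2))/8 on |00>, -I*sqrt(2*sqrt(2) + 4)/8 - I*sqrt(12 - 6*sqrt(2))/8 on |01>, -sqrt(6*sqrt(2) + 12)/8 + sqrt(4 - 2*sqrt(2))/8 on |10>, -I*sqrt(2*sqrt(2) + 4)/8 - I*sqrt(12 - 6*sqrt(2))/8 on |11>.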